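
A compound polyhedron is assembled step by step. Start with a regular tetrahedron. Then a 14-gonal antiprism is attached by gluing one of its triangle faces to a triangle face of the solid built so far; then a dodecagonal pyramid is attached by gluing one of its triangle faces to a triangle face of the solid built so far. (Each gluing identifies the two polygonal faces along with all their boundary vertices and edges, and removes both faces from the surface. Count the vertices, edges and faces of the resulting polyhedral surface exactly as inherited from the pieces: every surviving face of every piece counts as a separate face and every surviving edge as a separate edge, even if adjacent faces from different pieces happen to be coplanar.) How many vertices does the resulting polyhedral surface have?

39

A regular tetrahedron: V=4, E=6, F=4.
Attach a 14-gonal antiprism (V=28, E=56, F=30) along a 3-gon: merge 3 vertices and 3 edges, delete both glued faces → V=29, E=59, F=32.
Attach a dodecagonal pyramid (V=13, E=24, F=13) along a 3-gon: merge 3 vertices and 3 edges, delete both glued faces → V=39, E=80, F=43.
Check: V − E + F = 39 − 80 + 43 = 2.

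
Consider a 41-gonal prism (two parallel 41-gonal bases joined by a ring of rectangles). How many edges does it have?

123

A prism on an n-gon has two n-gon bases and n rectangular sides: V = 2·41 = 82, E = 3·41 = 123, F = 41 + 2 = 43.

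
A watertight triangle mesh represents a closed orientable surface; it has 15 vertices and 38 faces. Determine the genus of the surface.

3

Every face is a triangle, so 2E = 3·38 = 114, giving E = 57.
χ = V − E + F = 15 − 57 + 38 = -4.
For a closed orientable surface χ = 2 − 2g, so g = (2 − (-4))/2 = 3.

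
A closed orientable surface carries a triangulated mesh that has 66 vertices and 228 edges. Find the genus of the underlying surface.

Every face is a triangle and each edge borders two faces, so 3F = 2·228, giving F = 152.
χ = V − E + F = 66 − 228 + 152 = -10.
For a closed orientable surface χ = 2 − 2g, so g = (2 − (-10))/2 = 6.

6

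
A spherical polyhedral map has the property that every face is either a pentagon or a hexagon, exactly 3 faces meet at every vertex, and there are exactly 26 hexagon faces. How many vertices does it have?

72

Let x be the number of pentagons; then F = 26 + x.
Edge–face incidences: 2E = 6·26 + 5·x = 156 + 5x.
Every vertex has degree 3, so 3V = 2E.
Euler: V − E + F = 2 ⇒ (2E)/3 − E + (26 + x) = 2.
Multiply by 6: 2·(2E) − 3·(2E) + 6·(26 + x) = 12, i.e. 156 + 6x − (156 + 5x) = 12.
Collecting terms: x = 12.
Then 2E = 156 + 5·12 = 216, so E = 108, V = 2E/3 = 72, F = 26 + 12 = 38.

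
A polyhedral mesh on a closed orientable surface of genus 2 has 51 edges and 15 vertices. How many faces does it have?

For a closed orientable surface of genus 2, χ = 2 − 2·2 = -2.
F = -2 − V + E = -2 − 15 + 51 = 34.

34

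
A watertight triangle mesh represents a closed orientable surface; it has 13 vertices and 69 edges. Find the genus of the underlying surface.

Every face is a triangle and each edge borders two faces, so 3F = 2·69, giving F = 46.
χ = V − E + F = 13 − 69 + 46 = -10.
For a closed orientable surface χ = 2 − 2g, so g = (2 − (-10))/2 = 6.

6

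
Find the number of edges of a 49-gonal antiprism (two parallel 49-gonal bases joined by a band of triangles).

196

An antiprism on an n-gon has two n-gon caps and 2n triangles: V = 2·49 = 98, E = 4·49 = 196, F = 2·49 + 2 = 100.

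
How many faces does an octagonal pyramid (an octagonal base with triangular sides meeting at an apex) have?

9

A pyramid on an n-gon base has one n-gon and n triangles: V = 8 + 1 = 9, E = 2·8 = 16, F = 8 + 1 = 9.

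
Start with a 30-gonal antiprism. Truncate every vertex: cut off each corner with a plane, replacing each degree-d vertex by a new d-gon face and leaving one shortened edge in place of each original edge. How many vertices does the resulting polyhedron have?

240

The base solid has V = 60, E = 120, F = 62.
Truncation replaces each original edge-end by a new vertex, so V′ = 2E = 240.
Each original edge survives, and each old vertex of degree d contributes d new edges; summing degrees gives Σd = 2E, so E′ = E + 2E = 3E = 360.
Each original face survives and each original vertex becomes one new face: F′ = F + V = 122.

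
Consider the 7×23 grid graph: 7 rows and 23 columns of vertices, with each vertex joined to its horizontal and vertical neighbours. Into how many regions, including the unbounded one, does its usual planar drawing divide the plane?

133

The grid has V = 7·23 = 161 vertices and E = 7·22 + 23·6 = 292 edges.
F = 2 − V + E = 2 − 161 + 292 = 133.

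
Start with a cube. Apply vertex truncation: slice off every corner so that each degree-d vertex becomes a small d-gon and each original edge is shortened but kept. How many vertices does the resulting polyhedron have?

24

The base solid has V = 8, E = 12, F = 6.
Truncation replaces each original edge-end by a new vertex, so V′ = 2E = 24.
Each original edge survives, and each old vertex of degree d contributes d new edges; summing degrees gives Σd = 2E, so E′ = E + 2E = 3E = 36.
Each original face survives and each original vertex becomes one new face: F′ = F + V = 14.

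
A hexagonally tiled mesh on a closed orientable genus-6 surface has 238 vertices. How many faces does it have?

χ = 2 − 2·6 = -10, and every face is a hexagon so 6F = 2E.
V − E + F = -10 with E = 6F/2 gives 238 − (6/2 − 1)·F = -10, so F = 124 and E = 372.

124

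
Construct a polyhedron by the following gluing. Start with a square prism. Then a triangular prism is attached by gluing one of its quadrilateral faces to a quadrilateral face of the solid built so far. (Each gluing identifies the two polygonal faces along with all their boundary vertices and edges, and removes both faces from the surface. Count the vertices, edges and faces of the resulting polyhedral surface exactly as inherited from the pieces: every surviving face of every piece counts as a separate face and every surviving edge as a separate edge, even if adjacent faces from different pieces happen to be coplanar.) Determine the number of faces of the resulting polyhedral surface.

9

A square prism: V=8, E=12, F=6.
Attach a triangular prism (V=6, E=9, F=5) along a 4-gon: merge 4 vertices and 4 edges, delete both glued faces → V=10, E=17, F=9.
Check: V − E + F = 10 − 17 + 9 = 2.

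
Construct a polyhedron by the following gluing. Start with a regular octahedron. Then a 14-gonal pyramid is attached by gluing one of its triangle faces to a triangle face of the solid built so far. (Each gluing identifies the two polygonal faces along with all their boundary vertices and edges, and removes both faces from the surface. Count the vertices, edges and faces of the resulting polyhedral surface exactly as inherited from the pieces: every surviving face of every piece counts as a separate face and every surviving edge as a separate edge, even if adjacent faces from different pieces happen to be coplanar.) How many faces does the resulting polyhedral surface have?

21

A regular octahedron: V=6, E=12, F=8.
Attach a 14-gonal pyramid (V=15, E=28, F=15) along a 3-gon: merge 3 vertices and 3 edges, delete both glued faces → V=18, E=37, F=21.
Check: V − E + F = 18 − 37 + 21 = 2.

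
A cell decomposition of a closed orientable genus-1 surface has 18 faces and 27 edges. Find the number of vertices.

9

For a closed orientable surface of genus 1, χ = 2 − 2·1 = 0.
V = 0 + E − F = 0 + 27 − 18 = 9.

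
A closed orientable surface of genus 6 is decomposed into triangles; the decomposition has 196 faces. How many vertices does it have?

88

χ = 2 − 2·6 = -10, and every face is a triangle so 3F = 2E.
E = 3·196/2 = 294. Then V = -10 + E − F = -10 + 294 − 196 = 88.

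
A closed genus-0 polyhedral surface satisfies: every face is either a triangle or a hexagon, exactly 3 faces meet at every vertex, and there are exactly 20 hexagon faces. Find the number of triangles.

Let x be the number of triangles; then F = 20 + x.
Edge–face incidences: 2E = 6·20 + 3·x = 120 + 3x.
Every vertex has degree 3, so 3V = 2E.
Euler: V − E + F = 2 ⇒ (2E)/3 − E + (20 + x) = 2.
Multiply by 6: 2·(2E) − 3·(2E) + 6·(20 + x) = 12, i.e. 120 + 6x − (120 + 3x) = 12.
Collecting terms: 3x = 12, so x = 4.
Then 2E = 120 + 3·4 = 132, so E = 66, V = 2E/3 = 44, F = 20 + 4 = 24.

4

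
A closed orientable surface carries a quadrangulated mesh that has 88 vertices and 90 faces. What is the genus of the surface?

2

Every face is a square, so 2E = 4·90 = 360, giving E = 180.
χ = V − E + F = 88 − 180 + 90 = -2.
For a closed orientable surface χ = 2 − 2g, so g = (2 − (-2))/2 = 2.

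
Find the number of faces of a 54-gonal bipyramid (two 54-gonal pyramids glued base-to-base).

108

A bipyramid over an n-gon has 2n triangular faces and n + 2 vertices: V = 54 + 2 = 56, E = 3·54 = 162, F = 2·54 = 108.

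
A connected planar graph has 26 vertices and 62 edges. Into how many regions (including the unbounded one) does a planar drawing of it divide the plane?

Euler's formula for a connected plane graph: V − E + F = 2, so F = 2 − 26 + 62 = 38.

38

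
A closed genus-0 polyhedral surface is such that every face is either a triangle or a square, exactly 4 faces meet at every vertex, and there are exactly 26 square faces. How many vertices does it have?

Let x be the number of triangles; then F = 26 + x.
Edge–face incidences: 2E = 4·26 + 3·x = 104 + 3x.
Every vertex has degree 4, so 4V = 2E.
Euler: V − E + F = 2 ⇒ (2E)/4 − E + (26 + x) = 2.
Multiply by 8: 2·(2E) − 4·(2E) + 8·(26 + x) = 16, i.e. 208 + 8x − 2·(104 + 3x) = 16.
Collecting terms: 2x = 16, so x = 8.
Then 2E = 104 + 3·8 = 128, so E = 64, V = 2E/4 = 32, F = 26 + 8 = 34.

32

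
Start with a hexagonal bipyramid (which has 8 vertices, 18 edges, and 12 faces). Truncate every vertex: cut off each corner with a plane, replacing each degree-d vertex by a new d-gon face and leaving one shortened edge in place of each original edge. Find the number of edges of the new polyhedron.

54

Truncation replaces each original edge-end by a new vertex, so V′ = 2E = 36.
Each original edge survives, and each old vertex of degree d contributes d new edges; summing degrees gives Σd = 2E, so E′ = E + 2E = 3E = 54.
Each original face survives and each original vertex becomes one new face: F′ = F + V = 20.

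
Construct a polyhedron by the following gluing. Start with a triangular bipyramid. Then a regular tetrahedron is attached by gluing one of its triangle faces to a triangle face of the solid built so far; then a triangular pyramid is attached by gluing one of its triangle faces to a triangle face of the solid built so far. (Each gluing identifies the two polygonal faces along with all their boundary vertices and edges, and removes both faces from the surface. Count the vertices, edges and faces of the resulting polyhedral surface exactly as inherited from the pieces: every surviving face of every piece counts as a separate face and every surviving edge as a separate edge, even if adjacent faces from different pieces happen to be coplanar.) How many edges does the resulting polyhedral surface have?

15

A triangular bipyramid: V=5, E=9, F=6.
Attach a regular tetrahedron (V=4, E=6, F=4) along a 3-gon: merge 3 vertices and 3 edges, delete both glued faces → V=6, E=12, F=8.
Attach a triangular pyramid (V=4, E=6, F=4) along a 3-gon: merge 3 vertices and 3 edges, delete both glued faces → V=7, E=15, F=10.
Check: V − E + F = 7 − 15 + 10 = 2.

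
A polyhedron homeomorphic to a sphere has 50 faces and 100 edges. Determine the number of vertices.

52

Here V − E + F = 2.
V = 2 + E − F = 2 + 100 − 50 = 52.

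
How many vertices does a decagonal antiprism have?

An antiprism on an n-gon has two n-gon caps and 2n triangles: V = 2·10 = 20, E = 4·10 = 40, F = 2·10 + 2 = 22.
Check: V − E + F = 20 − 40 + 22 = 2.

20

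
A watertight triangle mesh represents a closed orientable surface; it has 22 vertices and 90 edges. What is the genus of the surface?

5

Every face is a triangle and each edge borders two faces, so 3F = 2·90, giving F = 60.
χ = V − E + F = 22 − 90 + 60 = -8.
For a closed orientable surface χ = 2 − 2g, so g = (2 − (-8))/2 = 5.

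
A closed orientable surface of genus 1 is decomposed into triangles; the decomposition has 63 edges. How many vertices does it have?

χ = 2 − 2·1 = 0, and every face is a triangle so 3F = 2E.
F = 2E/3 = 42. Then V = 0 + E − F = 0 + 63 − 42 = 21.

21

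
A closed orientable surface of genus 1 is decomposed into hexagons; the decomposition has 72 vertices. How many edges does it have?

χ = 2 − 2·1 = 0, and every face is a hexagon so 6F = 2E.
V − E + F = 0 with E = 6F/2 gives 72 − (6/2 − 1)·F = 0, so F = 36 and E = 108.

108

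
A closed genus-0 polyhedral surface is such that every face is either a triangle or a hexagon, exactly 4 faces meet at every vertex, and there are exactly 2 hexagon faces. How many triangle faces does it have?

12

Let x be the number of triangles; then F = 2 + x.
Edge–face incidences: 2E = 6·2 + 3·x = 12 + 3x.
Every vertex has degree 4, so 4V = 2E.
Euler: V − E + F = 2 ⇒ (2E)/4 − E + (2 + x) = 2.
Multiply by 8: 2·(2E) − 4·(2E) + 8·(2 + x) = 16, i.e. 16 + 8x − 2·(12 + 3x) = 16.
Collecting terms: 2x − 8 = 16, so 2x = 24, so x = 12.
Then 2E = 12 + 3·12 = 48, so E = 24, V = 2E/4 = 12, F = 2 + 12 = 14.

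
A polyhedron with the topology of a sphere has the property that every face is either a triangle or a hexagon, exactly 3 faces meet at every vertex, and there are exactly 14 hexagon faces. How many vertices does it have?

Let x be the number of triangles; then F = 14 + x.
Edge–face incidences: 2E = 6·14 + 3·x = 84 + 3x.
Every vertex has degree 3, so 3V = 2E.
Euler: V − E + F = 2 ⇒ (2E)/3 − E + (14 + x) = 2.
Multiply by 6: 2·(2E) − 3·(2E) + 6·(14 + x) = 12, i.e. 84 + 6x − (84 + 3x) = 12.
Collecting terms: 3x = 12, so x = 4.
Then 2E = 84 + 3·4 = 96, so E = 48, V = 2E/3 = 32, F = 14 + 4 = 18.

32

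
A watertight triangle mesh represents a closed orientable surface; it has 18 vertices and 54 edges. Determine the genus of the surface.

1

Every face is a triangle and each edge borders two faces, so 3F = 2·54, giving F = 36.
χ = V − E + F = 18 − 54 + 36 = 0.
For a closed orientable surface χ = 2 − 2g, so g = (2 − (0))/2 = 1.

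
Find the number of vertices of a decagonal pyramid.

A pyramid on an n-gon base has one n-gon and n triangles: V = 10 + 1 = 11, E = 2·10 = 20, F = 10 + 1 = 11.

11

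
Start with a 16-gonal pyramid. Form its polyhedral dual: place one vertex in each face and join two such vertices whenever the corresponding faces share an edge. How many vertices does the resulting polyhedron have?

17

The base solid has V = 17, E = 32, F = 17.
The dual swaps V and F and preserves E: V′ = F = 17, E′ = E = 32, F′ = V = 17.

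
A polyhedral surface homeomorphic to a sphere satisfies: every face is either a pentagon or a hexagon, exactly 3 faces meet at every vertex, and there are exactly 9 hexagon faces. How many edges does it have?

57

Let x be the number of pentagons; then F = 9 + x.
Edge–face incidences: 2E = 6·9 + 5·x = 54 + 5x.
Every vertex has degree 3, so 3V = 2E.
Euler: V − E + F = 2 ⇒ (2E)/3 − E + (9 + x) = 2.
Multiply by 6: 2·(2E) − 3·(2E) + 6·(9 + x) = 12, i.e. 54 + 6x − (54 + 5x) = 12.
Collecting terms: x = 12.
Then 2E = 54 + 5·12 = 114, so E = 57, V = 2E/3 = 38, F = 9 + 12 = 21.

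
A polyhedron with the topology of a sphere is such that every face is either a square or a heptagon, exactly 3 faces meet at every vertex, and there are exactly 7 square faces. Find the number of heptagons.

Let x be the number of heptagons; then F = 7 + x.
Edge–face incidences: 2E = 4·7 + 7·x = 28 + 7x.
Every vertex has degree 3, so 3V = 2E.
Euler: V − E + F = 2 ⇒ (2E)/3 − E + (7 + x) = 2.
Multiply by 6: 2·(2E) − 3·(2E) + 6·(7 + x) = 12, i.e. 42 + 6x − (28 + 7x) = 12.
Collecting terms: −x + 14 = 12, so −x = −2, so x = 2.
Then 2E = 28 + 7·2 = 42, so E = 21, V = 2E/3 = 14, F = 7 + 2 = 9.

2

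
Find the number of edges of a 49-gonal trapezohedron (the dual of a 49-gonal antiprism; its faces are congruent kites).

The n-trapezohedron (dual of the n-antiprism) has V = 2·49 + 2 = 100, E = 4·49 = 196, F = 2·49 = 98.
Check: V − E + F = 100 − 196 + 98 = 2.

196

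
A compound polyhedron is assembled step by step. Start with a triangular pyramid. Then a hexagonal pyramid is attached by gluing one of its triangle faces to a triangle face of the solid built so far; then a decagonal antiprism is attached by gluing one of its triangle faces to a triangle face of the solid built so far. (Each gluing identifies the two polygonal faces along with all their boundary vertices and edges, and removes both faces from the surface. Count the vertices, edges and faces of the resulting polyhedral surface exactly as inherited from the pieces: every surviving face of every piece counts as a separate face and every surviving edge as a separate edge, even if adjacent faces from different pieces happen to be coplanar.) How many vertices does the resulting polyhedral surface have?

A triangular pyramid: V=4, E=6, F=4.
Attach a hexagonal pyramid (V=7, E=12, F=7) along a 3-gon: merge 3 vertices and 3 edges, delete both glued faces → V=8, E=15, F=9.
Attach a decagonal antiprism (V=20, E=40, F=22) along a 3-gon: merge 3 vertices and 3 edges, delete both glued faces → V=25, E=52, F=29.
Check: V − E + F = 25 − 52 + 29 = 2.

25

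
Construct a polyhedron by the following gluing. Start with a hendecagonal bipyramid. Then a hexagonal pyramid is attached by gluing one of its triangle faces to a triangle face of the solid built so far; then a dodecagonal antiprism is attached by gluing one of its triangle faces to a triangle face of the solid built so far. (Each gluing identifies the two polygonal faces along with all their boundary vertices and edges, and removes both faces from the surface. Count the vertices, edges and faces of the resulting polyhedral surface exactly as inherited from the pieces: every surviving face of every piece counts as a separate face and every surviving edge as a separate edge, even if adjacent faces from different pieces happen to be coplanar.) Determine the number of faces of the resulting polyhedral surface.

51

A hendecagonal bipyramid: V=13, E=33, F=22.
Attach a hexagonal pyramid (V=7, E=12, F=7) along a 3-gon: merge 3 vertices and 3 edges, delete both glued faces → V=17, E=42, F=27.
Attach a dodecagonal antiprism (V=24, E=48, F=26) along a 3-gon: merge 3 vertices and 3 edges, delete both glued faces → V=38, E=87, F=51.
Check: V − E + F = 38 − 87 + 51 = 2.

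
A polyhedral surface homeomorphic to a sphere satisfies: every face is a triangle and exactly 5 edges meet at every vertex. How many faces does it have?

Each face has 3 edges and each edge borders two faces, so 2E = 3F.
Each vertex has degree 5, so 5V = 2E and hence V = 3F/5.
Euler: V − E + F = 2 ⇒ (3F/5) − (3F/2) + F = 2.
Multiply by 10: (6 − 15 + 10)F = 20, i.e. 1F = 20.
So F = 20, E = 3·20/2 = 30, V = 3·20/5 = 12.

20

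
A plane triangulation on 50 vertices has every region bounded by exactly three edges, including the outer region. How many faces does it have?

In a plane triangulation 3F = 2E and V − E + F = 2, so F = 2V − 4 = 2·50 − 4 = 96.

96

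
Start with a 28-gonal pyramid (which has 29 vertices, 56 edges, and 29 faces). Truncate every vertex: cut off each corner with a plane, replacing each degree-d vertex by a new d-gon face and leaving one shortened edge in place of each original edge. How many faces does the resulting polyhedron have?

Truncation replaces each original edge-end by a new vertex, so V′ = 2E = 112.
Each original edge survives, and each old vertex of degree d contributes d new edges; summing degrees gives Σd = 2E, so E′ = E + 2E = 3E = 168.
Each original face survives and each original vertex becomes one new face: F′ = F + V = 58.

58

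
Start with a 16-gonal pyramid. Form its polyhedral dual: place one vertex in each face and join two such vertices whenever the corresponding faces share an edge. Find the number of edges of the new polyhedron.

The base solid has V = 17, E = 32, F = 17.
The dual swaps V and F and preserves E: V′ = F = 17, E′ = E = 32, F′ = V = 17.

32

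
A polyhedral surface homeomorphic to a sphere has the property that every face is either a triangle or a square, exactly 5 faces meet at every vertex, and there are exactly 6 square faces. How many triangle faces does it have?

32

Let x be the number of triangles; then F = 6 + x.
Edge–face incidences: 2E = 4·6 + 3·x = 24 + 3x.
Every vertex has degree 5, so 5V = 2E.
Euler: V − E + F = 2 ⇒ (2E)/5 − E + (6 + x) = 2.
Multiply by 10: 2·(2E) − 5·(2E) + 10·(6 + x) = 20, i.e. 60 + 10x − 3·(24 + 3x) = 20.
Collecting terms: x − 12 = 20, so x = 32.
Then 2E = 24 + 3·32 = 120, so E = 60, V = 2E/5 = 24, F = 6 + 32 = 38.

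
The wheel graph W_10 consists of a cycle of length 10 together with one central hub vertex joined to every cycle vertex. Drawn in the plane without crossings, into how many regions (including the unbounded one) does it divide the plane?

11

W_10 has V = 10 + 1 = 11 vertices and E = 2·10 = 20 edges.
By Euler's formula F = 2 − V + E = 2 − 11 + 20 = 11.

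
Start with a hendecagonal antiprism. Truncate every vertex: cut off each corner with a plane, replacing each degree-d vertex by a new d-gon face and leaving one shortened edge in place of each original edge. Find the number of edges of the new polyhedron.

The base solid has V = 22, E = 44, F = 24.
Truncation replaces each original edge-end by a new vertex, so V′ = 2E = 88.
Each original edge survives, and each old vertex of degree d contributes d new edges; summing degrees gives Σd = 2E, so E′ = E + 2E = 3E = 132.
Each original face survives and each original vertex becomes one new face: F′ = F + V = 46.

132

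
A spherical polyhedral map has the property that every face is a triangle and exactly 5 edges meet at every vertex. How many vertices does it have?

Each face has 3 edges and each edge borders two faces, so 2E = 3F.
Each vertex has degree 5, so 5V = 2E and hence V = 3F/5.
Euler: V − E + F = 2 ⇒ (3F/5) − (3F/2) + F = 2.
Multiply by 10: (6 − 15 + 10)F = 20, i.e. 1F = 20.
So F = 20, E = 3·20/2 = 30, V = 3·20/5 = 12.

12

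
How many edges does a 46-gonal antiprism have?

An antiprism on an n-gon has two n-gon caps and 2n triangles: V = 2·46 = 92, E = 4·46 = 184, F = 2·46 + 2 = 94.
Check: V − E + F = 92 − 184 + 94 = 2.

184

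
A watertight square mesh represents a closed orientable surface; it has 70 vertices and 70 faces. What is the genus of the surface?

Every face is a square, so 2E = 4·70 = 280, giving E = 140.
χ = V − E + F = 70 − 140 + 70 = 0.
For a closed orientable surface χ = 2 − 2g, so g = (2 − (0))/2 = 1.

1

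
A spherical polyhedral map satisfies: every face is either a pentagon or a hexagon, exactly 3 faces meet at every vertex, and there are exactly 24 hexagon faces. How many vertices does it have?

68

Let x be the number of pentagons; then F = 24 + x.
Edge–face incidences: 2E = 6·24 + 5·x = 144 + 5x.
Every vertex has degree 3, so 3V = 2E.
Euler: V − E + F = 2 ⇒ (2E)/3 − E + (24 + x) = 2.
Multiply by 6: 2·(2E) − 3·(2E) + 6·(24 + x) = 12, i.e. 144 + 6x − (144 + 5x) = 12.
Collecting terms: x = 12.
Then 2E = 144 + 5·12 = 204, so E = 102, V = 2E/3 = 68, F = 24 + 12 = 36.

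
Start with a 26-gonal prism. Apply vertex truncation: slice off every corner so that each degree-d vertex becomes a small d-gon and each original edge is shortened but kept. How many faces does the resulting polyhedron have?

80

The base solid has V = 52, E = 78, F = 28.
Truncation replaces each original edge-end by a new vertex, so V′ = 2E = 156.
Each original edge survives, and each old vertex of degree d contributes d new edges; summing degrees gives Σd = 2E, so E′ = E + 2E = 3E = 234.
Each original face survives and each original vertex becomes one new face: F′ = F + V = 80.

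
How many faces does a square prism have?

6

A prism on an n-gon has two n-gon bases and n rectangular sides: V = 2·4 = 8, E = 3·4 = 12, F = 4 + 2 = 6.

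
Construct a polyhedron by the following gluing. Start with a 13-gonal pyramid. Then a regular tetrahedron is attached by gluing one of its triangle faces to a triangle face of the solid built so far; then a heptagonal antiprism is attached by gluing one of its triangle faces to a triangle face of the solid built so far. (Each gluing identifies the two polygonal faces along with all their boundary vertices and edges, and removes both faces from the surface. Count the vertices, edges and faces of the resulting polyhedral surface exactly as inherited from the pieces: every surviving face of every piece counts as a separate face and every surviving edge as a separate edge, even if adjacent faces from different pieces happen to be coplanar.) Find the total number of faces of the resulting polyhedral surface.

30

A 13-gonal pyramid: V=14, E=26, F=14.
Attach a regular tetrahedron (V=4, E=6, F=4) along a 3-gon: merge 3 vertices and 3 edges, delete both glued faces → V=15, E=29, F=16.
Attach a heptagonal antiprism (V=14, E=28, F=16) along a 3-gon: merge 3 vertices and 3 edges, delete both glued faces → V=26, E=54, F=30.
Check: V − E + F = 26 − 54 + 30 = 2.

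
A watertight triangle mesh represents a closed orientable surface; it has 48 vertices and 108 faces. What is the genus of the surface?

4

Every face is a triangle, so 2E = 3·108 = 324, giving E = 162.
χ = V − E + F = 48 − 162 + 108 = -6.
For a closed orientable surface χ = 2 − 2g, so g = (2 − (-6))/2 = 4.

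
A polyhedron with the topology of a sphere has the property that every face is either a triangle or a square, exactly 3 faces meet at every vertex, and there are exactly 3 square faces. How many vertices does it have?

6

Let x be the number of triangles; then F = 3 + x.
Edge–face incidences: 2E = 4·3 + 3·x = 12 + 3x.
Every vertex has degree 3, so 3V = 2E.
Euler: V − E + F = 2 ⇒ (2E)/3 − E + (3 + x) = 2.
Multiply by 6: 2·(2E) − 3·(2E) + 6·(3 + x) = 12, i.e. 18 + 6x − (12 + 3x) = 12.
Collecting terms: 3x + 6 = 12, so 3x = 6, so x = 2.
Then 2E = 12 + 3·2 = 18, so E = 9, V = 2E/3 = 6, F = 3 + 2 = 5.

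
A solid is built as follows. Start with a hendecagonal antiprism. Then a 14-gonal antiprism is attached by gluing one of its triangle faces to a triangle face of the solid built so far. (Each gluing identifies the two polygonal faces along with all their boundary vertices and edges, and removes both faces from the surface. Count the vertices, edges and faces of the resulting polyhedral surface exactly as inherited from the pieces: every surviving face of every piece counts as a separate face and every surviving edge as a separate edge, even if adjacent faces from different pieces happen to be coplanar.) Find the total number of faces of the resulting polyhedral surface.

52

A hendecagonal antiprism: V=22, E=44, F=24.
Attach a 14-gonal antiprism (V=28, E=56, F=30) along a 3-gon: merge 3 vertices and 3 edges, delete both glued faces → V=47, E=97, F=52.
Check: V − E + F = 47 − 97 + 52 = 2.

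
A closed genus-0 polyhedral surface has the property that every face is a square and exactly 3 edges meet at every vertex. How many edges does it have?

Each face has 4 edges and each edge borders two faces, so 2E = 4F.
Each vertex has degree 3, so 3V = 2E and hence V = 4F/3.
Euler: V − E + F = 2 ⇒ (4F/3) − (4F/2) + F = 2.
Multiply by 6: (8 − 12 + 6)F = 12, i.e. 2F = 12.
So F = 6, E = 4·6/2 = 12, V = 4·6/3 = 8.

12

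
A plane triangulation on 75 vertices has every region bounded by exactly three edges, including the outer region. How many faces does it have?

In a plane triangulation 3F = 2E and V − E + F = 2, so F = 2V − 4 = 2·75 − 4 = 146.

146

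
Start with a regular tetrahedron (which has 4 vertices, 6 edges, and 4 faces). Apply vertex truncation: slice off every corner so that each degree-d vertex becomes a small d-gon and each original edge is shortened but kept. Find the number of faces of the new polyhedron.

8

Truncation replaces each original edge-end by a new vertex, so V′ = 2E = 12.
Each original edge survives, and each old vertex of degree d contributes d new edges; summing degrees gives Σd = 2E, so E′ = E + 2E = 3E = 18.
Each original face survives and each original vertex becomes one new face: F′ = F + V = 8.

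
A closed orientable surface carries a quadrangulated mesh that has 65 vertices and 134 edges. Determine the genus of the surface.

2

Every face is a square and each edge borders two faces, so 4F = 2·134, giving F = 67.
χ = V − E + F = 65 − 134 + 67 = -2.
For a closed orientable surface χ = 2 − 2g, so g = (2 − (-2))/2 = 2.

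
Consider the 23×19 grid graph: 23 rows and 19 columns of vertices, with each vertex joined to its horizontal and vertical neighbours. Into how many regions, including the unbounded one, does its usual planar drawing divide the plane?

The grid has V = 23·19 = 437 vertices and E = 23·18 + 19·22 = 832 edges.
F = 2 − V + E = 2 − 437 + 832 = 397.

397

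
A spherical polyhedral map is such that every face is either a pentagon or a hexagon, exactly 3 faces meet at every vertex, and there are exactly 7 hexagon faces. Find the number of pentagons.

Let x be the number of pentagons; then F = 7 + x.
Edge–face incidences: 2E = 6·7 + 5·x = 42 + 5x.
Every vertex has degree 3, so 3V = 2E.
Euler: V − E + F = 2 ⇒ (2E)/3 − E + (7 + x) = 2.
Multiply by 6: 2·(2E) − 3·(2E) + 6·(7 + x) = 12, i.e. 42 + 6x − (42 + 5x) = 12.
Collecting terms: x = 12.
Then 2E = 42 + 5·12 = 102, so E = 51, V = 2E/3 = 34, F = 7 + 12 = 19.

12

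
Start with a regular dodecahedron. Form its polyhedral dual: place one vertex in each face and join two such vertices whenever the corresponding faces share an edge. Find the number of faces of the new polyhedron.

20

The base solid has V = 20, E = 30, F = 12.
The dual swaps V and F and preserves E: V′ = F = 12, E′ = E = 30, F′ = V = 20.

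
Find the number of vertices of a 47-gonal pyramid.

A pyramid on an n-gon base has one n-gon and n triangles: V = 47 + 1 = 48, E = 2·47 = 94, F = 47 + 1 = 48.

48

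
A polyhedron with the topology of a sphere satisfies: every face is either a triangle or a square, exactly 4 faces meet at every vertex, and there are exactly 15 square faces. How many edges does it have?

Let x be the number of triangles; then F = 15 + x.
Edge–face incidences: 2E = 4·15 + 3·x = 60 + 3x.
Every vertex has degree 4, so 4V = 2E.
Euler: V − E + F = 2 ⇒ (2E)/4 − E + (15 + x) = 2.
Multiply by 8: 2·(2E) − 4·(2E) + 8·(15 + x) = 16, i.e. 120 + 8x − 2·(60 + 3x) = 16.
Collecting terms: 2x = 16, so x = 8.
Then 2E = 60 + 3·8 = 84, so E = 42, V = 2E/4 = 21, F = 15 + 8 = 23.

42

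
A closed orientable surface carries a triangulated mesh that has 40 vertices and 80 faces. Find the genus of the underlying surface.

1

Every face is a triangle, so 2E = 3·80 = 240, giving E = 120.
χ = V − E + F = 40 − 120 + 80 = 0.
For a closed orientable surface χ = 2 − 2g, so g = (2 − (0))/2 = 1.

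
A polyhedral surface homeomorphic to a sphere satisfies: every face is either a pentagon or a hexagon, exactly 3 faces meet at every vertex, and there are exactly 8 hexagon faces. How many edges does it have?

54

Let x be the number of pentagons; then F = 8 + x.
Edge–face incidences: 2E = 6·8 + 5·x = 48 + 5x.
Every vertex has degree 3, so 3V = 2E.
Euler: V − E + F = 2 ⇒ (2E)/3 − E + (8 + x) = 2.
Multiply by 6: 2·(2E) − 3·(2E) + 6·(8 + x) = 12, i.e. 48 + 6x − (48 + 5x) = 12.
Collecting terms: x = 12.
Then 2E = 48 + 5·12 = 108, so E = 54, V = 2E/3 = 36, F = 8 + 12 = 20.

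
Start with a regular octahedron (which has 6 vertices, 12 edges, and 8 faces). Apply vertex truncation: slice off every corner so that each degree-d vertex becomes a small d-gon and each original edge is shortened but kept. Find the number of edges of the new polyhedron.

36

Truncation replaces each original edge-end by a new vertex, so V′ = 2E = 24.
Each original edge survives, and each old vertex of degree d contributes d new edges; summing degrees gives Σd = 2E, so E′ = E + 2E = 3E = 36.
Each original face survives and each original vertex becomes one new face: F′ = F + V = 14.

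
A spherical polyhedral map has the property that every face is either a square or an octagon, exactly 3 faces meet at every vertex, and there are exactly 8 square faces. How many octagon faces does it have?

Let x be the number of octagons; then F = 8 + x.
Edge–face incidences: 2E = 4·8 + 8·x = 32 + 8x.
Every vertex has degree 3, so 3V = 2E.
Euler: V − E + F = 2 ⇒ (2E)/3 − E + (8 + x) = 2.
Multiply by 6: 2·(2E) − 3·(2E) + 6·(8 + x) = 12, i.e. 48 + 6x − (32 + 8x) = 12.
Collecting terms: −2x + 16 = 12, so −2x = −4, so x = 2.
Then 2E = 32 + 8·2 = 48, so E = 24, V = 2E/3 = 16, F = 8 + 2 = 10.

2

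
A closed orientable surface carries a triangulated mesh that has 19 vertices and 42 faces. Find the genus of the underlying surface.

2

Every face is a triangle, so 2E = 3·42 = 126, giving E = 63.
χ = V − E + F = 19 − 63 + 42 = -2.
For a closed orientable surface χ = 2 − 2g, so g = (2 − (-2))/2 = 2.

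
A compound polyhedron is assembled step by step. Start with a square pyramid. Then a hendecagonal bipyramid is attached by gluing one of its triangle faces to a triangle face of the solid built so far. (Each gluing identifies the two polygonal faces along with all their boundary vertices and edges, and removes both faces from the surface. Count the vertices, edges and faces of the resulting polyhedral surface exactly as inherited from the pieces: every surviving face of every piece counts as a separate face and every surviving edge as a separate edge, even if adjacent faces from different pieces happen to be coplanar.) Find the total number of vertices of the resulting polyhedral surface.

A square pyramid: V=5, E=8, F=5.
Attach a hendecagonal bipyramid (V=13, E=33, F=22) along a 3-gon: merge 3 vertices and 3 edges, delete both glued faces → V=15, E=38, F=25.
Check: V − E + F = 15 − 38 + 25 = 2.

15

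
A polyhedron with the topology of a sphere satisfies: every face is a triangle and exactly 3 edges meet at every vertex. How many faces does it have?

4

Each face has 3 edges and each edge borders two faces, so 2E = 3F.
Each vertex has degree 3, so 3V = 2E and hence V = 3F/3.
Euler: V − E + F = 2 ⇒ (3F/3) − (3F/2) + F = 2.
Multiply by 6: (6 − 9 + 6)F = 12, i.e. 3F = 12.
So F = 4, E = 3·4/2 = 6, V = 3·4/3 = 4.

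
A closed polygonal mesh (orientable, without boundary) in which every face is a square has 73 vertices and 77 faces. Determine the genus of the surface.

3

Every face is a square, so 2E = 4·77 = 308, giving E = 154.
χ = V − E + F = 73 − 154 + 77 = -4.
For a closed orientable surface χ = 2 − 2g, so g = (2 − (-4))/2 = 3.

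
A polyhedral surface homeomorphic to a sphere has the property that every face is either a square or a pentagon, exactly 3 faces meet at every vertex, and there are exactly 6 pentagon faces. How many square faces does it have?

Let x be the number of squares; then F = 6 + x.
Edge–face incidences: 2E = 5·6 + 4·x = 30 + 4x.
Every vertex has degree 3, so 3V = 2E.
Euler: V − E + F = 2 ⇒ (2E)/3 − E + (6 + x) = 2.
Multiply by 6: 2·(2E) − 3·(2E) + 6·(6 + x) = 12, i.e. 36 + 6x − (30 + 4x) = 12.
Collecting terms: 2x + 6 = 12, so 2x = 6, so x = 3.
Then 2E = 30 + 4·3 = 42, so E = 21, V = 2E/3 = 14, F = 6 + 3 = 9.

3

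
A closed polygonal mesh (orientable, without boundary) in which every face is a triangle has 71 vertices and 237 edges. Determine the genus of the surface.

Every face is a triangle and each edge borders two faces, so 3F = 2·237, giving F = 158.
χ = V − E + F = 71 − 237 + 158 = -8.
For a closed orientable surface χ = 2 − 2g, so g = (2 − (-8))/2 = 5.

5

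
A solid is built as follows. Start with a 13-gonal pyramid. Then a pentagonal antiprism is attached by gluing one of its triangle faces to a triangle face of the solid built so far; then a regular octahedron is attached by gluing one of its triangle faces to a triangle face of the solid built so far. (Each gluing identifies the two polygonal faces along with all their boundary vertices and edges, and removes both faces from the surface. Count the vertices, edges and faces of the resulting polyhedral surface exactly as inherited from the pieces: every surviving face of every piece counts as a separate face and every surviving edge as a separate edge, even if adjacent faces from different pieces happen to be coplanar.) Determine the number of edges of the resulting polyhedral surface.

52

A 13-gonal pyramid: V=14, E=26, F=14.
Attach a pentagonal antiprism (V=10, E=20, F=12) along a 3-gon: merge 3 vertices and 3 edges, delete both glued faces → V=21, E=43, F=24.
Attach a regular octahedron (V=6, E=12, F=8) along a 3-gon: merge 3 vertices and 3 edges, delete both glued faces → V=24, E=52, F=30.
Check: V − E + F = 24 − 52 + 30 = 2.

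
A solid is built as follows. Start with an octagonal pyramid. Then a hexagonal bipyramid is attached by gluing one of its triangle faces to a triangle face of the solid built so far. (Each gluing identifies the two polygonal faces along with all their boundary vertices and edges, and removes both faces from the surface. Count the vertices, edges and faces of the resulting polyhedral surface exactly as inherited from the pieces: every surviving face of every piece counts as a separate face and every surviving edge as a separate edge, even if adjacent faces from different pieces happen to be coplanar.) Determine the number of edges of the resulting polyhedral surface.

An octagonal pyramid: V=9, E=16, F=9.
Attach a hexagonal bipyramid (V=8, E=18, F=12) along a 3-gon: merge 3 vertices and 3 edges, delete both glued faces → V=14, E=31, F=19.
Check: V − E + F = 14 − 31 + 19 = 2.

31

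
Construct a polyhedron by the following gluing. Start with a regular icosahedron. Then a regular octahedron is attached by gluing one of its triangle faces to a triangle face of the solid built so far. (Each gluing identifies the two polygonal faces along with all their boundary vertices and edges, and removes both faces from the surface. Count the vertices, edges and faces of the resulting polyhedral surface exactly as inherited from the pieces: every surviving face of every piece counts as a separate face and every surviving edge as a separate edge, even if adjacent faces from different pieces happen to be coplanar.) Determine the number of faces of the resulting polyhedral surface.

26

A regular icosahedron: V=12, E=30, F=20.
Attach a regular octahedron (V=6, E=12, F=8) along a 3-gon: merge 3 vertices and 3 edges, delete both glued faces → V=15, E=39, F=26.
Check: V − E + F = 15 − 39 + 26 = 2.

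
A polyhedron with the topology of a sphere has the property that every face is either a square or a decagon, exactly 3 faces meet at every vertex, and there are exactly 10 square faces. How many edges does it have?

30

Let x be the number of decagons; then F = 10 + x.
Edge–face incidences: 2E = 4·10 + 10·x = 40 + 10x.
Every vertex has degree 3, so 3V = 2E.
Euler: V − E + F = 2 ⇒ (2E)/3 − E + (10 + x) = 2.
Multiply by 6: 2·(2E) − 3·(2E) + 6·(10 + x) = 12, i.e. 60 + 6x − (40 + 10x) = 12.
Collecting terms: −4x + 20 = 12, so −4x = −8, so x = 2.
Then 2E = 40 + 10·2 = 60, so E = 30, V = 2E/3 = 20, F = 10 + 2 = 12.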